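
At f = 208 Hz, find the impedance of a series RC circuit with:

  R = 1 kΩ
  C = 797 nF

Step 1 — Angular frequency: ω = 2π·f = 2π·208 = 1307 rad/s.
Step 2 — Component impedances:
  R: Z = R = 1000 Ω
  C: Z = 1/(jωC) = -j/(ω·C) = 0 - j960.1 Ω
Step 3 — Series combination: Z_total = R + C = 1000 - j960.1 Ω = 1386∠-43.8° Ω.

Z = 1000 - j960.1 Ω = 1386∠-43.8° Ω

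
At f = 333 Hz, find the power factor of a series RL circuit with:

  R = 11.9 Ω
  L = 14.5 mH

Step 1 — Angular frequency: ω = 2π·f = 2π·333 = 2092 rad/s.
Step 2 — Component impedances:
  R: Z = R = 11.9 Ω
  L: Z = jωL = j·2092·0.0145 = 0 + j30.34 Ω
Step 3 — Series combination: Z_total = R + L = 11.9 + j30.34 Ω = 32.59∠68.6° Ω.
Step 4 — Power factor: PF = cos(φ) = Re(Z)/|Z| = 11.9/32.589 = 0.3652.
Step 5 — Type: Im(Z) = 30.34 ⇒ lagging (phase φ = 68.6°).

PF = 0.3652 (lagging, φ = 68.6°)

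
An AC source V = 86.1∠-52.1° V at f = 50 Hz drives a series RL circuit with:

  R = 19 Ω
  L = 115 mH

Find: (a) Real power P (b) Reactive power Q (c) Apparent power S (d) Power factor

Step 1 — Angular frequency: ω = 2π·f = 2π·50 = 314.2 rad/s.
Step 2 — Component impedances:
  R: Z = R = 19 Ω
  L: Z = jωL = j·314.2·0.115 = 0 + j36.13 Ω
Step 3 — Series combination: Z_total = R + L = 19 + j36.13 Ω = 40.82∠62.3° Ω.
Step 4 — Source phasor: V = 86.1∠-52.1° V = 52.89 - j67.94 V.
Step 5 — Current: I = V / Z = -0.87 - j1.921 A = 2.109∠-114.4° A.
Step 6 — Complex power: S = V·I* = 84.53 + j160.7 VA.
Step 7 — Real power: P = Re(S) = 84.53 W.
Step 8 — Reactive power: Q = Im(S) = 160.7 VAR.
Step 9 — Apparent power: |S| = 181.6 VA.
Step 10 — Power factor: PF = P/|S| = 0.4655 (lagging).

(a) P = 84.53 W  (b) Q = 160.7 VAR  (c) S = 181.6 VA  (d) PF = 0.4655 (lagging)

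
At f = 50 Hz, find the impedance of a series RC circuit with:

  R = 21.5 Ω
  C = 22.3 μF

Step 1 — Angular frequency: ω = 2π·f = 2π·50 = 314.2 rad/s.
Step 2 — Component impedances:
  R: Z = R = 21.5 Ω
  C: Z = 1/(jωC) = -j/(ω·C) = 0 - j142.7 Ω
Step 3 — Series combination: Z_total = R + C = 21.5 - j142.7 Ω = 144.3∠-81.4° Ω.

Z = 21.5 - j142.7 Ω = 144.3∠-81.4° Ω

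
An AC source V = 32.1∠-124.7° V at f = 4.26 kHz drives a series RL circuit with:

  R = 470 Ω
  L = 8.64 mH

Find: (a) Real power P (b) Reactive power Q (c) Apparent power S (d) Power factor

Step 1 — Angular frequency: ω = 2π·f = 2π·4260 = 2.677e+04 rad/s.
Step 2 — Component impedances:
  R: Z = R = 470 Ω
  L: Z = jωL = j·2.677e+04·0.00864 = 0 + j231.3 Ω
Step 3 — Series combination: Z_total = R + L = 470 + j231.3 Ω = 523.8∠26.2° Ω.
Step 4 — Source phasor: V = 32.1∠-124.7° V = -18.27 - j26.39 V.
Step 5 — Current: I = V / Z = -0.05355 - j0.0298 A = 0.06128∠-150.9° A.
Step 6 — Complex power: S = V·I* = 1.765 + j0.8685 VA.
Step 7 — Real power: P = Re(S) = 1.765 W.
Step 8 — Reactive power: Q = Im(S) = 0.8685 VAR.
Step 9 — Apparent power: |S| = 1.967 VA.
Step 10 — Power factor: PF = P/|S| = 0.8973 (lagging).

(a) P = 1.765 W  (b) Q = 0.8685 VAR  (c) S = 1.967 VA  (d) PF = 0.8973 (lagging)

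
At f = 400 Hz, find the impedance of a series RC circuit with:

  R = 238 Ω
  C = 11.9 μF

Step 1 — Angular frequency: ω = 2π·f = 2π·400 = 2513 rad/s.
Step 2 — Component impedances:
  R: Z = R = 238 Ω
  C: Z = 1/(jωC) = -j/(ω·C) = 0 - j33.44 Ω
Step 3 — Series combination: Z_total = R + C = 238 - j33.44 Ω = 240.3∠-8.0° Ω.

Z = 238 - j33.44 Ω = 240.3∠-8.0° Ω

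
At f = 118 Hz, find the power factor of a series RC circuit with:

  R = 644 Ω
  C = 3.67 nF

Step 1 — Angular frequency: ω = 2π·f = 2π·118 = 741.4 rad/s.
Step 2 — Component impedances:
  R: Z = R = 644 Ω
  C: Z = 1/(jωC) = -j/(ω·C) = 0 - j3.675e+05 Ω
Step 3 — Series combination: Z_total = R + C = 644 - j3.675e+05 Ω = 3.675e+05∠-89.9° Ω.
Step 4 — Power factor: PF = cos(φ) = Re(Z)/|Z| = 644/3.675e+05 = 0.001752.
Step 5 — Type: Im(Z) = -3.675e+05 ⇒ leading (phase φ = -89.9°).

PF = 0.001752 (leading, φ = -89.9°)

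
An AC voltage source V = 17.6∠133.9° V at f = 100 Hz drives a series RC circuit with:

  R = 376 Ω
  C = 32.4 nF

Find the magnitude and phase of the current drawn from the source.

Step 1 — Angular frequency: ω = 2π·f = 2π·100 = 628.3 rad/s.
Step 2 — Component impedances:
  R: Z = R = 376 Ω
  C: Z = 1/(jωC) = -j/(ω·C) = 0 - j4.912e+04 Ω
Step 3 — Series combination: Z_total = R + C = 376 - j4.912e+04 Ω = 4.912e+04∠-89.6° Ω.
Step 4 — Source phasor: V = 17.6∠133.9° V = -12.2 + j12.68 V.
Step 5 — Ohm's law: I = V / Z_total = (-12.2 + j12.68) / (376 - j4.912e+04) = -0.0002601 - j0.0002465 A.
Step 6 — Convert to polar: |I| = 0.0003583 A, ∠I = -136.5°.

I = 0.0003583∠-136.5° A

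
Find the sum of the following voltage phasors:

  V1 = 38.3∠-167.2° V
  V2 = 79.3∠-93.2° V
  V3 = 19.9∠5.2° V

Step 1 — Convert each phasor to rectangular form:
  V1 = 38.3·(cos(-167.2°) + j·sin(-167.2°)) = -37.35 - j8.485 V
  V2 = 79.3·(cos(-93.2°) + j·sin(-93.2°)) = -4.427 - j79.18 V
  V3 = 19.9·(cos(5.2°) + j·sin(5.2°)) = 19.82 + j1.804 V
Step 2 — Sum components: V_total = -21.96 - j85.86 V.
Step 3 — Convert to polar: |V_total| = 88.62 V, ∠V_total = -104.3°.

V_total = 88.62∠-104.3° V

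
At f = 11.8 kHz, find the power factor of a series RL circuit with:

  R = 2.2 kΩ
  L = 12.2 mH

Step 1 — Angular frequency: ω = 2π·f = 2π·1.18e+04 = 7.414e+04 rad/s.
Step 2 — Component impedances:
  R: Z = R = 2200 Ω
  L: Z = jωL = j·7.414e+04·0.0122 = 0 + j904.5 Ω
Step 3 — Series combination: Z_total = R + L = 2200 + j904.5 Ω = 2379∠22.3° Ω.
Step 4 — Power factor: PF = cos(φ) = Re(Z)/|Z| = 2200/2378.7 = 0.9249.
Step 5 — Type: Im(Z) = 904.5 ⇒ lagging (phase φ = 22.3°).

PF = 0.9249 (lagging, φ = 22.3°)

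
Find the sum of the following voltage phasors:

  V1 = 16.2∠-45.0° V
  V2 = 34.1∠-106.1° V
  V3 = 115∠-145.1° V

Step 1 — Convert each phasor to rectangular form:
  V1 = 16.2·(cos(-45.0°) + j·sin(-45.0°)) = 11.46 - j11.46 V
  V2 = 34.1·(cos(-106.1°) + j·sin(-106.1°)) = -9.456 - j32.76 V
  V3 = 115·(cos(-145.1°) + j·sin(-145.1°)) = -94.32 - j65.8 V
Step 2 — Sum components: V_total = -92.32 - j110 V.
Step 3 — Convert to polar: |V_total| = 143.6 V, ∠V_total = -130.0°.

V_total = 143.6∠-130.0° V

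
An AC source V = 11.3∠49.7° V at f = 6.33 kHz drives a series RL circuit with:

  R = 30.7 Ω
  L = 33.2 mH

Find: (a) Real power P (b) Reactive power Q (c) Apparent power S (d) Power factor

Step 1 — Angular frequency: ω = 2π·f = 2π·6330 = 3.977e+04 rad/s.
Step 2 — Component impedances:
  R: Z = R = 30.7 Ω
  L: Z = jωL = j·3.977e+04·0.0332 = 0 + j1320 Ω
Step 3 — Series combination: Z_total = R + L = 30.7 + j1320 Ω = 1321∠88.7° Ω.
Step 4 — Source phasor: V = 11.3∠49.7° V = 7.309 + j8.618 V.
Step 5 — Current: I = V / Z = 0.006652 - j0.00538 A = 0.008555∠-39.0° A.
Step 6 — Complex power: S = V·I* = 0.002247 + j0.09665 VA.
Step 7 — Real power: P = Re(S) = 0.002247 W.
Step 8 — Reactive power: Q = Im(S) = 0.09665 VAR.
Step 9 — Apparent power: |S| = 0.09668 VA.
Step 10 — Power factor: PF = P/|S| = 0.02324 (lagging).

(a) P = 0.002247 W  (b) Q = 0.09665 VAR  (c) S = 0.09668 VA  (d) PF = 0.02324 (lagging)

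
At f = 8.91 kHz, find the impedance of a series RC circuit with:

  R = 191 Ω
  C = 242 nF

Step 1 — Angular frequency: ω = 2π·f = 2π·8910 = 5.598e+04 rad/s.
Step 2 — Component impedances:
  R: Z = R = 191 Ω
  C: Z = 1/(jωC) = -j/(ω·C) = 0 - j73.81 Ω
Step 3 — Series combination: Z_total = R + C = 191 - j73.81 Ω = 204.8∠-21.1° Ω.

Z = 191 - j73.81 Ω = 204.8∠-21.1° Ω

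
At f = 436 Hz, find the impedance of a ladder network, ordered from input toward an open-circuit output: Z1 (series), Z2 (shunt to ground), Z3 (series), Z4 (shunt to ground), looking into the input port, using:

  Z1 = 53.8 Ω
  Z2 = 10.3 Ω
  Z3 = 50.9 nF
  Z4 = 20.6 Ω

Step 1 — Angular frequency: ω = 2π·f = 2π·436 = 2739 rad/s.
Step 2 — Component impedances:
  Z1: Z = R = 53.8 Ω
  Z2: Z = R = 10.3 Ω
  Z3: Z = 1/(jωC) = -j/(ω·C) = 0 - j7172 Ω
  Z4: Z = R = 20.6 Ω
Step 3 — Ladder network (open output): work backward from the far end, alternating series and parallel combinations. Z_in = 64.1 - j0.01479 Ω = 64.1∠-0.0° Ω.

Z = 64.1 - j0.01479 Ω = 64.1∠-0.0° Ω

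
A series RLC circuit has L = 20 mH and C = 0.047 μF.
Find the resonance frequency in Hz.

Step 1 — Resonance condition Im(Z)=0 gives ω₀ = 1/√(LC).
Step 2 — ω₀ = 1/√(0.02·4.7e-08) = 3.262e+04 rad/s.
Step 3 — f₀ = ω₀/(2π) = 5191 Hz.

f₀ = 5191 Hz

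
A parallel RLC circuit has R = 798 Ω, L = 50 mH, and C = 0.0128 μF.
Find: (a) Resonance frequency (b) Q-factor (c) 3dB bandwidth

Step 1 — Resonance: ω₀ = 1/√(LC) = 1/√(0.05·1.28e-08) = 3.953e+04 rad/s.
Step 2 — f₀ = ω₀/(2π) = 6291 Hz.
Step 3 — Parallel Q: Q = R/(ω₀L) = 798/(3.953e+04·0.05) = 0.4038.
Step 4 — Bandwidth: Δω = ω₀/Q = 9.79e+04 rad/s; BW = Δω/(2π) = 1.558e+04 Hz.

(a) f₀ = 6291 Hz  (b) Q = 0.4038  (c) BW = 1.558e+04 Hz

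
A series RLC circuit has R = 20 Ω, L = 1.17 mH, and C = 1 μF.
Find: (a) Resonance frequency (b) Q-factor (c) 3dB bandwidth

Step 1 — Resonance: ω₀ = 1/√(LC) = 1/√(0.00117·1e-06) = 2.924e+04 rad/s.
Step 2 — f₀ = ω₀/(2π) = 4653 Hz.
Step 3 — Series Q: Q = ω₀L/R = 2.924e+04·0.00117/20 = 1.71.
Step 4 — Bandwidth: Δω = ω₀/Q = 1.709e+04 rad/s; BW = Δω/(2π) = 2721 Hz.

(a) f₀ = 4653 Hz  (b) Q = 1.71  (c) BW = 2721 Hz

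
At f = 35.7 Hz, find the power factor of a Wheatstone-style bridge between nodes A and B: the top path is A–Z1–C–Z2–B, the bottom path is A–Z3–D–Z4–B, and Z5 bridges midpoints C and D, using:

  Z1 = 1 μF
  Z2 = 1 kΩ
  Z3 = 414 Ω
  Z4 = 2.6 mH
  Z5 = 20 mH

Step 1 — Angular frequency: ω = 2π·f = 2π·35.7 = 224.3 rad/s.
Step 2 — Component impedances:
  Z1: Z = 1/(jωC) = -j/(ω·C) = 0 - j4458 Ω
  Z2: Z = R = 1000 Ω
  Z3: Z = R = 414 Ω
  Z4: Z = jωL = j·224.3·0.0026 = 0 + j0.5832 Ω
  Z5: Z = jωL = j·224.3·0.02 = 0 + j4.486 Ω
Step 3 — Bridge requires nodal analysis (the Z5 bridge couples midpoints C and D, so the two paths cannot be reduced to a simple series/parallel combination). Setting node B to ground and injecting 1 A at node A, the 3-node admittance system at A, C, D solves to V_A = Z_AB = 410.5 - j37.57 Ω = 412.2∠-5.2° Ω.
Step 4 — Power factor: PF = cos(φ) = Re(Z)/|Z| = 410.45/412.17 = 0.9958.
Step 5 — Type: Im(Z) = -37.57 ⇒ leading (phase φ = -5.2°).

PF = 0.9958 (leading, φ = -5.2°)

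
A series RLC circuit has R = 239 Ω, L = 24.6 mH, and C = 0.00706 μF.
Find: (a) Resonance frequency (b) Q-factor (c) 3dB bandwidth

Step 1 — Resonance condition Im(Z)=0 gives ω₀ = 1/√(LC).
Step 2 — ω₀ = 1/√(0.0246·7.06e-09) = 7.588e+04 rad/s.
Step 3 — f₀ = ω₀/(2π) = 1.208e+04 Hz.
Step 4 — Series Q: Q = ω₀L/R = 7.588e+04·0.0246/239 = 7.81.
Step 5 — 3dB bandwidth: Δω = ω₀/Q = 9715 rad/s; BW = Δω/(2π) = 1546 Hz.

(a) f₀ = 1.208e+04 Hz  (b) Q = 7.81  (c) BW = 1546 Hz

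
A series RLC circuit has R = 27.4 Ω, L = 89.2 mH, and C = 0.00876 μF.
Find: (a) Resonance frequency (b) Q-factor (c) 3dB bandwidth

Step 1 — Resonance: ω₀ = 1/√(LC) = 1/√(0.0892·8.76e-09) = 3.577e+04 rad/s.
Step 2 — f₀ = ω₀/(2π) = 5694 Hz.
Step 3 — Series Q: Q = ω₀L/R = 3.577e+04·0.0892/27.4 = 116.5.
Step 4 — Bandwidth: Δω = ω₀/Q = 307.2 rad/s; BW = Δω/(2π) = 48.89 Hz.

(a) f₀ = 5694 Hz  (b) Q = 116.5  (c) BW = 48.89 Hz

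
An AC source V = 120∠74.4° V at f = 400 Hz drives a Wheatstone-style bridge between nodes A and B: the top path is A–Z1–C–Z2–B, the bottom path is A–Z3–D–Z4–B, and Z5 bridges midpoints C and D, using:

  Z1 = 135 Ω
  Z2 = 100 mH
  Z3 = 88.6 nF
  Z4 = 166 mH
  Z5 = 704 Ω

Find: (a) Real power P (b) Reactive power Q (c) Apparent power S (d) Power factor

Step 1 — Angular frequency: ω = 2π·f = 2π·400 = 2513 rad/s.
Step 2 — Component impedances:
  Z1: Z = R = 135 Ω
  Z2: Z = jωL = j·2513·0.1 = 0 + j251.3 Ω
  Z3: Z = 1/(jωC) = -j/(ω·C) = 0 - j4491 Ω
  Z4: Z = jωL = j·2513·0.166 = 0 + j417.2 Ω
  Z5: Z = R = 704 Ω
Step 3 — Bridge requires nodal analysis (the Z5 bridge couples midpoints C and D, so the two paths cannot be reduced to a simple series/parallel combination). Setting node B to ground and injecting 1 A at node A, the 3-node admittance system at A, C, D solves to V_A = Z_AB = 197.2 + j192.6 Ω = 275.7∠44.3° Ω.
Step 4 — Source phasor: V = 120∠74.4° V = 32.27 + j115.6 V.
Step 5 — Current: I = V / Z = 0.3766 + j0.2181 A = 0.4352∠30.1° A.
Step 6 — Complex power: S = V·I* = 37.36 + j36.49 VA.
Step 7 — Real power: P = Re(S) = 37.36 W.
Step 8 — Reactive power: Q = Im(S) = 36.49 VAR.
Step 9 — Apparent power: |S| = 52.23 VA.
Step 10 — Power factor: PF = P/|S| = 0.7154 (lagging).

(a) P = 37.36 W  (b) Q = 36.49 VAR  (c) S = 52.23 VA  (d) PF = 0.7154 (lagging)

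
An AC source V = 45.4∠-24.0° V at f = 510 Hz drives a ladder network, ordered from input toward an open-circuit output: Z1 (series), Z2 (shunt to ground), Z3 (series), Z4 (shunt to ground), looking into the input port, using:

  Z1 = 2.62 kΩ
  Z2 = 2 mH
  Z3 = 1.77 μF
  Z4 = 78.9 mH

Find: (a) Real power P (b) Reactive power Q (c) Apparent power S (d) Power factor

Step 1 — Angular frequency: ω = 2π·f = 2π·510 = 3204 rad/s.
Step 2 — Component impedances:
  Z1: Z = R = 2620 Ω
  Z2: Z = jωL = j·3204·0.002 = 0 + j6.409 Ω
  Z3: Z = 1/(jωC) = -j/(ω·C) = 0 - j176.3 Ω
  Z4: Z = jωL = j·3204·0.0789 = 0 + j252.8 Ω
Step 3 — Ladder network (open output): work backward from the far end, alternating series and parallel combinations. Z_in = 2620 + j5.914 Ω = 2620∠0.1° Ω.
Step 4 — Source phasor: V = 45.4∠-24.0° V = 41.47 - j18.47 V.
Step 5 — Current: I = V / Z = 0.01581 - j0.007084 A = 0.01733∠-24.1° A.
Step 6 — Complex power: S = V·I* = 0.7867 + j0.001776 VA.
Step 7 — Real power: P = Re(S) = 0.7867 W.
Step 8 — Reactive power: Q = Im(S) = 0.001776 VAR.
Step 9 — Apparent power: |S| = 0.7867 VA.
Step 10 — Power factor: PF = P/|S| = 1 (lagging).

(a) P = 0.7867 W  (b) Q = 0.001776 VAR  (c) S = 0.7867 VA  (d) PF = 1 (lagging)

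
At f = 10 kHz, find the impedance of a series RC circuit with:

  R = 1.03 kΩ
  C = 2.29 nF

Step 1 — Angular frequency: ω = 2π·f = 2π·1e+04 = 6.283e+04 rad/s.
Step 2 — Component impedances:
  R: Z = R = 1030 Ω
  C: Z = 1/(jωC) = -j/(ω·C) = 0 - j6950 Ω
Step 3 — Series combination: Z_total = R + C = 1030 - j6950 Ω = 7026∠-81.6° Ω.

Z = 1030 - j6950 Ω = 7026∠-81.6° Ω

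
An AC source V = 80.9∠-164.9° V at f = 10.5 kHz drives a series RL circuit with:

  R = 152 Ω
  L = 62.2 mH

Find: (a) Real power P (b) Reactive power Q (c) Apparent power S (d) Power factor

Step 1 — Angular frequency: ω = 2π·f = 2π·1.05e+04 = 6.597e+04 rad/s.
Step 2 — Component impedances:
  R: Z = R = 152 Ω
  L: Z = jωL = j·6.597e+04·0.0622 = 0 + j4104 Ω
Step 3 — Series combination: Z_total = R + L = 152 + j4104 Ω = 4106∠87.9° Ω.
Step 4 — Source phasor: V = 80.9∠-164.9° V = -78.11 - j21.07 V.
Step 5 — Current: I = V / Z = -0.005833 + j0.01882 A = 0.0197∠107.2° A.
Step 6 — Complex power: S = V·I* = 0.059 + j1.593 VA.
Step 7 — Real power: P = Re(S) = 0.059 W.
Step 8 — Reactive power: Q = Im(S) = 1.593 VAR.
Step 9 — Apparent power: |S| = 1.594 VA.
Step 10 — Power factor: PF = P/|S| = 0.03702 (lagging).

(a) P = 0.059 W  (b) Q = 1.593 VAR  (c) S = 1.594 VA  (d) PF = 0.03702 (lagging)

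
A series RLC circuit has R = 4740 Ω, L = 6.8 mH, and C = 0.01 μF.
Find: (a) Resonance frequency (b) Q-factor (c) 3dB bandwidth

Step 1 — Resonance condition Im(Z)=0 gives ω₀ = 1/√(LC).
Step 2 — ω₀ = 1/√(0.0068·1e-08) = 1.213e+05 rad/s.
Step 3 — f₀ = ω₀/(2π) = 1.93e+04 Hz.
Step 4 — Series Q: Q = ω₀L/R = 1.213e+05·0.0068/4740 = 0.174.
Step 5 — 3dB bandwidth: Δω = ω₀/Q = 6.971e+05 rad/s; BW = Δω/(2π) = 1.109e+05 Hz.

(a) f₀ = 1.93e+04 Hz  (b) Q = 0.174  (c) BW = 1.109e+05 Hz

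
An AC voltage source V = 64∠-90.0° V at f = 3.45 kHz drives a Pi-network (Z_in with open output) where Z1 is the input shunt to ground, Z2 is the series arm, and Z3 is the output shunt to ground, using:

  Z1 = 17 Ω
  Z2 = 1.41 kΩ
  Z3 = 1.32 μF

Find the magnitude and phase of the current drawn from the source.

Step 1 — Angular frequency: ω = 2π·f = 2π·3450 = 2.168e+04 rad/s.
Step 2 — Component impedances:
  Z1: Z = R = 17 Ω
  Z2: Z = R = 1410 Ω
  Z3: Z = 1/(jωC) = -j/(ω·C) = 0 - j34.95 Ω
Step 3 — With open output, the series arm Z2 and the output shunt Z3 appear in series to ground: Z2 + Z3 = 1410 - j34.95 Ω.
Step 4 — Parallel with input shunt Z1: Z_in = Z1 || (Z2 + Z3) = 16.8 - j0.004957 Ω = 16.8∠-0.0° Ω.
Step 5 — Source phasor: V = 64∠-90.0° V = 0 - j64 V.
Step 6 — Ohm's law: I = V / Z_total = (0 - j64) / (16.8 - j0.004957) = 0.001124 - j3.81 A.
Step 7 — Convert to polar: |I| = 3.81 A, ∠I = -90.0°.

I = 3.81∠-90.0° A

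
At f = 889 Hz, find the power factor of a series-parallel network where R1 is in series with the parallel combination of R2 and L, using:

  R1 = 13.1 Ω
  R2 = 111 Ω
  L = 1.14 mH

Step 1 — Angular frequency: ω = 2π·f = 2π·889 = 5586 rad/s.
Step 2 — Component impedances:
  R1: Z = R = 13.1 Ω
  R2: Z = R = 111 Ω
  L: Z = jωL = j·5586·0.00114 = 0 + j6.368 Ω
Step 3 — Parallel branch: R2 || L = 1/(1/R2 + 1/L) = 0.3641 + j6.347 Ω.
Step 4 — Series with R1: Z_total = R1 + (R2 || L) = 13.46 + j6.347 Ω = 14.89∠25.2° Ω.
Step 5 — Power factor: PF = cos(φ) = Re(Z)/|Z| = 13.464/14.885 = 0.9045.
Step 6 — Type: Im(Z) = 6.347 ⇒ lagging (phase φ = 25.2°).

PF = 0.9045 (lagging, φ = 25.2°)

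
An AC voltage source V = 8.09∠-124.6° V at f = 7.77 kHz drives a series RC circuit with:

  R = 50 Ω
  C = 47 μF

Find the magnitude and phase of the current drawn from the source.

Step 1 — Angular frequency: ω = 2π·f = 2π·7770 = 4.882e+04 rad/s.
Step 2 — Component impedances:
  R: Z = R = 50 Ω
  C: Z = 1/(jωC) = -j/(ω·C) = 0 - j0.4358 Ω
Step 3 — Series combination: Z_total = R + C = 50 - j0.4358 Ω = 50∠-0.5° Ω.
Step 4 — Source phasor: V = 8.09∠-124.6° V = -4.594 - j6.659 V.
Step 5 — Ohm's law: I = V / Z_total = (-4.594 - j6.659) / (50 - j0.4358) = -0.09071 - j0.134 A.
Step 6 — Convert to polar: |I| = 0.1618 A, ∠I = -124.1°.

I = 0.1618∠-124.1° A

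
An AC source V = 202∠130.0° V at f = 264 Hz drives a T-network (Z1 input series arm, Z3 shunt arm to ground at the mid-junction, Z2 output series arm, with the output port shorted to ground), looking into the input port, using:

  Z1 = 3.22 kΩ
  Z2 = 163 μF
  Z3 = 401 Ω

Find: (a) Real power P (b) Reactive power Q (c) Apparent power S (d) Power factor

Step 1 — Angular frequency: ω = 2π·f = 2π·264 = 1659 rad/s.
Step 2 — Component impedances:
  Z1: Z = R = 3220 Ω
  Z2: Z = 1/(jωC) = -j/(ω·C) = 0 - j3.699 Ω
  Z3: Z = R = 401 Ω
Step 3 — With the output port shorted to ground, the output series arm Z2 runs from the junction to ground; the shunt arm Z3 also runs from the junction to ground. They appear in parallel: Z3 || Z2 = 0.03411 - j3.698 Ω.
Step 4 — Series with input arm Z1: Z_in = Z1 + (Z3 || Z2) = 3220 - j3.698 Ω = 3220∠-0.1° Ω.
Step 5 — Source phasor: V = 202∠130.0° V = -129.8 + j154.7 V.
Step 6 — Current: I = V / Z = -0.04038 + j0.04801 A = 0.06273∠130.1° A.
Step 7 — Complex power: S = V·I* = 12.67 - j0.01455 VA.
Step 8 — Real power: P = Re(S) = 12.67 W.
Step 9 — Reactive power: Q = Im(S) = -0.01455 VAR.
Step 10 — Apparent power: |S| = 12.67 VA.
Step 11 — Power factor: PF = P/|S| = 1 (leading).

(a) P = 12.67 W  (b) Q = -0.01455 VAR  (c) S = 12.67 VA  (d) PF = 1 (leading)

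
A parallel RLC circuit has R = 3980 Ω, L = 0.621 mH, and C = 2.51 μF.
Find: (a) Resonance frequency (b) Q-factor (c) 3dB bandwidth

Step 1 — Resonance: ω₀ = 1/√(LC) = 1/√(0.000621·2.51e-06) = 2.533e+04 rad/s.
Step 2 — f₀ = ω₀/(2π) = 4031 Hz.
Step 3 — Parallel Q: Q = R/(ω₀L) = 3980/(2.533e+04·0.000621) = 253.
Step 4 — Bandwidth: Δω = ω₀/Q = 100.1 rad/s; BW = Δω/(2π) = 15.93 Hz.

(a) f₀ = 4031 Hz  (b) Q = 253  (c) BW = 15.93 Hz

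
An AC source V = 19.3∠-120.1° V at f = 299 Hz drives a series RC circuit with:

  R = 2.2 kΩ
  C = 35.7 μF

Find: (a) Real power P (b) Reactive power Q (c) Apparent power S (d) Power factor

Step 1 — Angular frequency: ω = 2π·f = 2π·299 = 1879 rad/s.
Step 2 — Component impedances:
  R: Z = R = 2200 Ω
  C: Z = 1/(jωC) = -j/(ω·C) = 0 - j14.91 Ω
Step 3 — Series combination: Z_total = R + C = 2200 - j14.91 Ω = 2200∠-0.4° Ω.
Step 4 — Source phasor: V = 19.3∠-120.1° V = -9.679 - j16.7 V.
Step 5 — Current: I = V / Z = -0.004348 - j0.007619 A = 0.008773∠-119.7° A.
Step 6 — Complex power: S = V·I* = 0.1693 - j0.001147 VA.
Step 7 — Real power: P = Re(S) = 0.1693 W.
Step 8 — Reactive power: Q = Im(S) = -0.001147 VAR.
Step 9 — Apparent power: |S| = 0.1693 VA.
Step 10 — Power factor: PF = P/|S| = 1 (leading).

(a) P = 0.1693 W  (b) Q = -0.001147 VAR  (c) S = 0.1693 VA  (d) PF = 1 (leading)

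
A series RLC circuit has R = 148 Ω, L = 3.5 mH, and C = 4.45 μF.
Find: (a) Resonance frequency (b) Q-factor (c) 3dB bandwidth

Step 1 — Resonance: ω₀ = 1/√(LC) = 1/√(0.0035·4.45e-06) = 8013 rad/s.
Step 2 — f₀ = ω₀/(2π) = 1275 Hz.
Step 3 — Series Q: Q = ω₀L/R = 8013·0.0035/148 = 0.1895.
Step 4 — Bandwidth: Δω = ω₀/Q = 4.229e+04 rad/s; BW = Δω/(2π) = 6730 Hz.

(a) f₀ = 1275 Hz  (b) Q = 0.1895  (c) BW = 6730 Hz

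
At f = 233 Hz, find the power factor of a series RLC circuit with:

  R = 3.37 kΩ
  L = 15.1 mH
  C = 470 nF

Step 1 — Angular frequency: ω = 2π·f = 2π·233 = 1464 rad/s.
Step 2 — Component impedances:
  R: Z = R = 3370 Ω
  L: Z = jωL = j·1464·0.0151 = 0 + j22.11 Ω
  C: Z = 1/(jωC) = -j/(ω·C) = 0 - j1453 Ω
Step 3 — Series combination: Z_total = R + L + C = 3370 - j1431 Ω = 3661∠-23.0° Ω.
Step 4 — Power factor: PF = cos(φ) = Re(Z)/|Z| = 3370/3661.3 = 0.9204.
Step 5 — Type: Im(Z) = -1431 ⇒ leading (phase φ = -23.0°).

PF = 0.9204 (leading, φ = -23.0°)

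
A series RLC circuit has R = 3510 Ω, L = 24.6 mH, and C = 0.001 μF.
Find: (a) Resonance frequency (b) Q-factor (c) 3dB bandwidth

Step 1 — Resonance: ω₀ = 1/√(LC) = 1/√(0.0246·1e-09) = 2.016e+05 rad/s.
Step 2 — f₀ = ω₀/(2π) = 3.209e+04 Hz.
Step 3 — Series Q: Q = ω₀L/R = 2.016e+05·0.0246/3510 = 1.413.
Step 4 — Bandwidth: Δω = ω₀/Q = 1.427e+05 rad/s; BW = Δω/(2π) = 2.271e+04 Hz.

(a) f₀ = 3.209e+04 Hz  (b) Q = 1.413  (c) BW = 2.271e+04 Hz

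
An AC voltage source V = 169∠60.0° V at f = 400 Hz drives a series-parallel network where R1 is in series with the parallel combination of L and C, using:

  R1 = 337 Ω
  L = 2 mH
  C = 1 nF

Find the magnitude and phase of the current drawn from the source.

Step 1 — Angular frequency: ω = 2π·f = 2π·400 = 2513 rad/s.
Step 2 — Component impedances:
  R1: Z = R = 337 Ω
  L: Z = jωL = j·2513·0.002 = 0 + j5.027 Ω
  C: Z = 1/(jωC) = -j/(ω·C) = 0 - j3.979e+05 Ω
Step 3 — Parallel branch: L || C = 1/(1/L + 1/C) = 0 + j5.027 Ω.
Step 4 — Series with R1: Z_total = R1 + (L || C) = 337 + j5.027 Ω = 337∠0.9° Ω.
Step 5 — Source phasor: V = 169∠60.0° V = 84.5 + j146.4 V.
Step 6 — Ohm's law: I = V / Z_total = (84.5 + j146.4) / (337 + j5.027) = 0.2572 + j0.4305 A.
Step 7 — Convert to polar: |I| = 0.5014 A, ∠I = 59.1°.

I = 0.5014∠59.1° A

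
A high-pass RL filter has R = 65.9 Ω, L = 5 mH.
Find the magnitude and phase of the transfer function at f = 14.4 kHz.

Step 1 — Angular frequency: ω = 2π·1.44e+04 = 9.048e+04 rad/s.
Step 2 — Transfer function: H(jω) = jωL/(R + jωL).
Step 3 — Numerator jωL = j·452.4; denominator R + jωL = 65.9 + j452.4.
Step 4 — H = 0.9792 + j0.1426.
Step 5 — Magnitude: |H| = 0.9896 (-0.1 dB); phase: φ = 8.3°.

|H| = 0.9896 (-0.1 dB), φ = 8.3°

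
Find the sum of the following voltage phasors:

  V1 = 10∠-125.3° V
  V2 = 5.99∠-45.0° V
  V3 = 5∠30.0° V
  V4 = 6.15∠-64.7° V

Step 1 — Convert each phasor to rectangular form:
  V1 = 10·(cos(-125.3°) + j·sin(-125.3°)) = -5.779 - j8.161 V
  V2 = 5.99·(cos(-45.0°) + j·sin(-45.0°)) = 4.236 - j4.236 V
  V3 = 5·(cos(30.0°) + j·sin(30.0°)) = 4.33 + j2.5 V
  V4 = 6.15·(cos(-64.7°) + j·sin(-64.7°)) = 2.628 - j5.56 V
Step 2 — Sum components: V_total = 5.415 - j15.46 V.
Step 3 — Convert to polar: |V_total| = 16.38 V, ∠V_total = -70.7°.

V_total = 16.38∠-70.7° V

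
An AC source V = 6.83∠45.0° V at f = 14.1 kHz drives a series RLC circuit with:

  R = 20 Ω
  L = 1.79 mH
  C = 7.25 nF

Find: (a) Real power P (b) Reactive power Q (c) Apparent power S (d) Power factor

Step 1 — Angular frequency: ω = 2π·f = 2π·1.41e+04 = 8.859e+04 rad/s.
Step 2 — Component impedances:
  R: Z = R = 20 Ω
  L: Z = jωL = j·8.859e+04·0.00179 = 0 + j158.6 Ω
  C: Z = 1/(jωC) = -j/(ω·C) = 0 - j1557 Ω
Step 3 — Series combination: Z_total = R + L + C = 20 - j1398 Ω = 1398∠-89.2° Ω.
Step 4 — Source phasor: V = 6.83∠45.0° V = 4.83 + j4.83 V.
Step 5 — Current: I = V / Z = -0.003404 + j0.003502 A = 0.004884∠134.2° A.
Step 6 — Complex power: S = V·I* = 0.0004771 - j0.03335 VA.
Step 7 — Real power: P = Re(S) = 0.0004771 W.
Step 8 — Reactive power: Q = Im(S) = -0.03335 VAR.
Step 9 — Apparent power: |S| = 0.03336 VA.
Step 10 — Power factor: PF = P/|S| = 0.0143 (leading).

(a) P = 0.0004771 W  (b) Q = -0.03335 VAR  (c) S = 0.03336 VA  (d) PF = 0.0143 (leading)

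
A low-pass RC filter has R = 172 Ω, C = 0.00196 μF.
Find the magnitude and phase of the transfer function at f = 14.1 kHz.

Step 1 — Angular frequency: ω = 2π·1.41e+04 = 8.859e+04 rad/s.
Step 2 — Transfer function: H(jω) = 1/(1 + jωRC).
Step 3 — Denominator: 1 + jωRC = 1 + j·8.859e+04·172·1.96e-09 = 1 + j0.02987.
Step 4 — H = 0.9991 - j0.02984.
Step 5 — Magnitude: |H| = 0.9996 (-0.0 dB); phase: φ = -1.7°.

|H| = 0.9996 (-0.0 dB), φ = -1.7°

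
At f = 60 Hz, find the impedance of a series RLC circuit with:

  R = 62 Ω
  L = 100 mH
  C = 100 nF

Step 1 — Angular frequency: ω = 2π·f = 2π·60 = 377 rad/s.
Step 2 — Component impedances:
  R: Z = R = 62 Ω
  L: Z = jωL = j·377·0.1 = 0 + j37.7 Ω
  C: Z = 1/(jωC) = -j/(ω·C) = 0 - j2.653e+04 Ω
Step 3 — Series combination: Z_total = R + L + C = 62 - j2.649e+04 Ω = 2.649e+04∠-89.9° Ω.

Z = 62 - j2.649e+04 Ω = 2.649e+04∠-89.9° Ω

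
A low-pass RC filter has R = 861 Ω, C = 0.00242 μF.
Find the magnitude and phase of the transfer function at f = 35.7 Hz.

Step 1 — Angular frequency: ω = 2π·35.7 = 224.3 rad/s.
Step 2 — Transfer function: H(jω) = 1/(1 + jωRC).
Step 3 — Denominator: 1 + jωRC = 1 + j·224.3·861·2.42e-09 = 1 + j0.0004674.
Step 4 — H = 1 - j0.0004674.
Step 5 — Magnitude: |H| = 1 (-0.0 dB); phase: φ = -0.0°.

|H| = 1 (-0.0 dB), φ = -0.0°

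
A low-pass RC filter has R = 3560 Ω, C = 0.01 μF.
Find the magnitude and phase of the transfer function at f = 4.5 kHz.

Step 1 — Angular frequency: ω = 2π·4500 = 2.827e+04 rad/s.
Step 2 — Transfer function: H(jω) = 1/(1 + jωRC).
Step 3 — Denominator: 1 + jωRC = 1 + j·2.827e+04·3560·1e-08 = 1 + j1.007.
Step 4 — H = 0.4967 - j0.5.
Step 5 — Magnitude: |H| = 0.7048 (-3.0 dB); phase: φ = -45.2°.

|H| = 0.7048 (-3.0 dB), φ = -45.2°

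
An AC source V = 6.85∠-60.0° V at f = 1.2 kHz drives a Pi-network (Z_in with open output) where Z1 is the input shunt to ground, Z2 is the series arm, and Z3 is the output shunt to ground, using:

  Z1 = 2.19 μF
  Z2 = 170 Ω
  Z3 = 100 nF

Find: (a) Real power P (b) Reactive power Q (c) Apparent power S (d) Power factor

Step 1 — Angular frequency: ω = 2π·f = 2π·1200 = 7540 rad/s.
Step 2 — Component impedances:
  Z1: Z = 1/(jωC) = -j/(ω·C) = 0 - j60.56 Ω
  Z2: Z = R = 170 Ω
  Z3: Z = 1/(jωC) = -j/(ω·C) = 0 - j1326 Ω
Step 3 — With open output, the series arm Z2 and the output shunt Z3 appear in series to ground: Z2 + Z3 = 170 - j1326 Ω.
Step 4 — Parallel with input shunt Z1: Z_in = Z1 || (Z2 + Z3) = 0.3194 - j57.96 Ω = 57.96∠-89.7° Ω.
Step 5 — Source phasor: V = 6.85∠-60.0° V = 3.425 - j5.932 V.
Step 6 — Current: I = V / Z = 0.1027 + j0.05853 A = 0.1182∠29.7° A.
Step 7 — Complex power: S = V·I* = 0.004461 - j0.8096 VA.
Step 8 — Real power: P = Re(S) = 0.004461 W.
Step 9 — Reactive power: Q = Im(S) = -0.8096 VAR.
Step 10 — Apparent power: |S| = 0.8096 VA.
Step 11 — Power factor: PF = P/|S| = 0.005511 (leading).

(a) P = 0.004461 W  (b) Q = -0.8096 VAR  (c) S = 0.8096 VA  (d) PF = 0.005511 (leading)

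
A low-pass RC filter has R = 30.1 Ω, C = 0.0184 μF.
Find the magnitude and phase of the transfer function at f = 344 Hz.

Step 1 — Angular frequency: ω = 2π·344 = 2161 rad/s.
Step 2 — Transfer function: H(jω) = 1/(1 + jωRC).
Step 3 — Denominator: 1 + jωRC = 1 + j·2161·30.1·1.84e-08 = 1 + j0.001197.
Step 4 — H = 1 - j0.001197.
Step 5 — Magnitude: |H| = 1 (-0.0 dB); phase: φ = -0.1°.

|H| = 1 (-0.0 dB), φ = -0.1°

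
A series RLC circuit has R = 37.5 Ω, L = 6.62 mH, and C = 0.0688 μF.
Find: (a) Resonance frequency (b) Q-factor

Step 1 — Resonance condition Im(Z)=0 gives ω₀ = 1/√(LC).
Step 2 — ω₀ = 1/√(0.00662·6.88e-08) = 4.686e+04 rad/s.
Step 3 — f₀ = ω₀/(2π) = 7458 Hz.
Step 4 — Series Q: Q = ω₀L/R = 4.686e+04·0.00662/37.5 = 8.272.

(a) f₀ = 7458 Hz  (b) Q = 8.272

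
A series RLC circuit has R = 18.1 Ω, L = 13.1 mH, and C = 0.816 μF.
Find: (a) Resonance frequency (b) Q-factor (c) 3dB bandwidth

Step 1 — Resonance: ω₀ = 1/√(LC) = 1/√(0.0131·8.16e-07) = 9672 rad/s.
Step 2 — f₀ = ω₀/(2π) = 1539 Hz.
Step 3 — Series Q: Q = ω₀L/R = 9672·0.0131/18.1 = 7.
Step 4 — Bandwidth: Δω = ω₀/Q = 1382 rad/s; BW = Δω/(2π) = 219.9 Hz.

(a) f₀ = 1539 Hz  (b) Q = 7  (c) BW = 219.9 Hz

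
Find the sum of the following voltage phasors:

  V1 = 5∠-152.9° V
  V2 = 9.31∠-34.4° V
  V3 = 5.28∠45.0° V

Step 1 — Convert each phasor to rectangular form:
  V1 = 5·(cos(-152.9°) + j·sin(-152.9°)) = -4.451 - j2.278 V
  V2 = 9.31·(cos(-34.4°) + j·sin(-34.4°)) = 7.682 - j5.26 V
  V3 = 5.28·(cos(45.0°) + j·sin(45.0°)) = 3.734 + j3.734 V
Step 2 — Sum components: V_total = 6.964 - j3.804 V.
Step 3 — Convert to polar: |V_total| = 7.935 V, ∠V_total = -28.6°.

V_total = 7.935∠-28.6° V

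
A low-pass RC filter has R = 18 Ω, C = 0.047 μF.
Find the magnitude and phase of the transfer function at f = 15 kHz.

Step 1 — Angular frequency: ω = 2π·1.5e+04 = 9.425e+04 rad/s.
Step 2 — Transfer function: H(jω) = 1/(1 + jωRC).
Step 3 — Denominator: 1 + jωRC = 1 + j·9.425e+04·18·4.7e-08 = 1 + j0.07973.
Step 4 — H = 0.9937 - j0.07923.
Step 5 — Magnitude: |H| = 0.9968 (-0.0 dB); phase: φ = -4.6°.

|H| = 0.9968 (-0.0 dB), φ = -4.6°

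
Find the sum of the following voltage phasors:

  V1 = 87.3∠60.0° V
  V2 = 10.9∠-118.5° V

Step 1 — Convert each phasor to rectangular form:
  V1 = 87.3·(cos(60.0°) + j·sin(60.0°)) = 43.65 + j75.6 V
  V2 = 10.9·(cos(-118.5°) + j·sin(-118.5°)) = -5.201 - j9.579 V
Step 2 — Sum components: V_total = 38.45 + j66.02 V.
Step 3 — Convert to polar: |V_total| = 76.4 V, ∠V_total = 59.8°.

V_total = 76.4∠59.8° V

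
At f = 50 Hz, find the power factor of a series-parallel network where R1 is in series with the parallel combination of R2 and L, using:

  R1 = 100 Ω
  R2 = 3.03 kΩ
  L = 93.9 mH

Step 1 — Angular frequency: ω = 2π·f = 2π·50 = 314.2 rad/s.
Step 2 — Component impedances:
  R1: Z = R = 100 Ω
  R2: Z = R = 3030 Ω
  L: Z = jωL = j·314.2·0.0939 = 0 + j29.5 Ω
Step 3 — Parallel branch: R2 || L = 1/(1/R2 + 1/L) = 0.2872 + j29.5 Ω.
Step 4 — Series with R1: Z_total = R1 + (R2 || L) = 100.3 + j29.5 Ω = 104.5∠16.4° Ω.
Step 5 — Power factor: PF = cos(φ) = Re(Z)/|Z| = 100.287/104.535 = 0.9594.
Step 6 — Type: Im(Z) = 29.5 ⇒ lagging (phase φ = 16.4°).

PF = 0.9594 (lagging, φ = 16.4°)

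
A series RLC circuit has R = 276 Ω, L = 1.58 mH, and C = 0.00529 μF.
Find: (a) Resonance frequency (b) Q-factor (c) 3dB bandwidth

Step 1 — Resonance condition Im(Z)=0 gives ω₀ = 1/√(LC).
Step 2 — ω₀ = 1/√(0.00158·5.29e-09) = 3.459e+05 rad/s.
Step 3 — f₀ = ω₀/(2π) = 5.505e+04 Hz.
Step 4 — Series Q: Q = ω₀L/R = 3.459e+05·0.00158/276 = 1.98.
Step 5 — 3dB bandwidth: Δω = ω₀/Q = 1.747e+05 rad/s; BW = Δω/(2π) = 2.78e+04 Hz.

(a) f₀ = 5.505e+04 Hz  (b) Q = 1.98  (c) BW = 2.78e+04 Hz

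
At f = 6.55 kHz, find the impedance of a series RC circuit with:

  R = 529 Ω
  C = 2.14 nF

Step 1 — Angular frequency: ω = 2π·f = 2π·6550 = 4.115e+04 rad/s.
Step 2 — Component impedances:
  R: Z = R = 529 Ω
  C: Z = 1/(jωC) = -j/(ω·C) = 0 - j1.135e+04 Ω
Step 3 — Series combination: Z_total = R + C = 529 - j1.135e+04 Ω = 1.137e+04∠-87.3° Ω.

Z = 529 - j1.135e+04 Ω = 1.137e+04∠-87.3° Ω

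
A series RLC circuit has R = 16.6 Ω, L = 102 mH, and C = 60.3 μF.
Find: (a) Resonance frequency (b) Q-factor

Step 1 — Resonance condition Im(Z)=0 gives ω₀ = 1/√(LC).
Step 2 — ω₀ = 1/√(0.102·6.03e-05) = 403.2 rad/s.
Step 3 — f₀ = ω₀/(2π) = 64.17 Hz.
Step 4 — Series Q: Q = ω₀L/R = 403.2·0.102/16.6 = 2.478.

(a) f₀ = 64.17 Hz  (b) Q = 2.478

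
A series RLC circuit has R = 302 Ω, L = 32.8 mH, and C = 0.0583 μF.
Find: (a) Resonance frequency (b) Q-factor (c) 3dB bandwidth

Step 1 — Resonance condition Im(Z)=0 gives ω₀ = 1/√(LC).
Step 2 — ω₀ = 1/√(0.0328·5.83e-08) = 2.287e+04 rad/s.
Step 3 — f₀ = ω₀/(2π) = 3640 Hz.
Step 4 — Series Q: Q = ω₀L/R = 2.287e+04·0.0328/302 = 2.484.
Step 5 — 3dB bandwidth: Δω = ω₀/Q = 9207 rad/s; BW = Δω/(2π) = 1465 Hz.

(a) f₀ = 3640 Hz  (b) Q = 2.484  (c) BW = 1465 Hz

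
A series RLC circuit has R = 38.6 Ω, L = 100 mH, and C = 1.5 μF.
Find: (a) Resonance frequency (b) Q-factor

Step 1 — Resonance condition Im(Z)=0 gives ω₀ = 1/√(LC).
Step 2 — ω₀ = 1/√(0.1·1.5e-06) = 2582 rad/s.
Step 3 — f₀ = ω₀/(2π) = 410.9 Hz.
Step 4 — Series Q: Q = ω₀L/R = 2582·0.1/38.6 = 6.689.

(a) f₀ = 410.9 Hz  (b) Q = 6.689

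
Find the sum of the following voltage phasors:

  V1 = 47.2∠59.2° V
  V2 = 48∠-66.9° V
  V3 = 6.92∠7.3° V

Step 1 — Convert each phasor to rectangular form:
  V1 = 47.2·(cos(59.2°) + j·sin(59.2°)) = 24.17 + j40.54 V
  V2 = 48·(cos(-66.9°) + j·sin(-66.9°)) = 18.83 - j44.15 V
  V3 = 6.92·(cos(7.3°) + j·sin(7.3°)) = 6.864 + j0.8793 V
Step 2 — Sum components: V_total = 49.86 - j2.729 V.
Step 3 — Convert to polar: |V_total| = 49.94 V, ∠V_total = -3.1°.

V_total = 49.94∠-3.1° V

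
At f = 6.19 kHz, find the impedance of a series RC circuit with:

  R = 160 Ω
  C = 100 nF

Step 1 — Angular frequency: ω = 2π·f = 2π·6190 = 3.889e+04 rad/s.
Step 2 — Component impedances:
  R: Z = R = 160 Ω
  C: Z = 1/(jωC) = -j/(ω·C) = 0 - j257.1 Ω
Step 3 — Series combination: Z_total = R + C = 160 - j257.1 Ω = 302.8∠-58.1° Ω.

Z = 160 - j257.1 Ω = 302.8∠-58.1° Ω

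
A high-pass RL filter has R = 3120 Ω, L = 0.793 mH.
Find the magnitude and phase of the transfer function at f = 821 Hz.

Step 1 — Angular frequency: ω = 2π·821 = 5158 rad/s.
Step 2 — Transfer function: H(jω) = jωL/(R + jωL).
Step 3 — Numerator jωL = j·4.091; denominator R + jωL = 3120 + j4.091.
Step 4 — H = 1.719e-06 + j0.001311.
Step 5 — Magnitude: |H| = 0.001311 (-57.6 dB); phase: φ = 89.9°.

|H| = 0.001311 (-57.6 dB), φ = 89.9°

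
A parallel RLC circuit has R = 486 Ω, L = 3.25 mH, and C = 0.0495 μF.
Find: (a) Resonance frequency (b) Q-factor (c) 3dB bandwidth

Step 1 — Resonance: ω₀ = 1/√(LC) = 1/√(0.00325·4.95e-08) = 7.884e+04 rad/s.
Step 2 — f₀ = ω₀/(2π) = 1.255e+04 Hz.
Step 3 — Parallel Q: Q = R/(ω₀L) = 486/(7.884e+04·0.00325) = 1.897.
Step 4 — Bandwidth: Δω = ω₀/Q = 4.157e+04 rad/s; BW = Δω/(2π) = 6616 Hz.

(a) f₀ = 1.255e+04 Hz  (b) Q = 1.897  (c) BW = 6616 Hz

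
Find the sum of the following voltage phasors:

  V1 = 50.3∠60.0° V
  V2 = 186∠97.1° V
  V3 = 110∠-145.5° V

Step 1 — Convert each phasor to rectangular form:
  V1 = 50.3·(cos(60.0°) + j·sin(60.0°)) = 25.15 + j43.56 V
  V2 = 186·(cos(97.1°) + j·sin(97.1°)) = -22.99 + j184.6 V
  V3 = 110·(cos(-145.5°) + j·sin(-145.5°)) = -90.65 - j62.3 V
Step 2 — Sum components: V_total = -88.49 + j165.8 V.
Step 3 — Convert to polar: |V_total| = 188 V, ∠V_total = 118.1°.

V_total = 188∠118.1° V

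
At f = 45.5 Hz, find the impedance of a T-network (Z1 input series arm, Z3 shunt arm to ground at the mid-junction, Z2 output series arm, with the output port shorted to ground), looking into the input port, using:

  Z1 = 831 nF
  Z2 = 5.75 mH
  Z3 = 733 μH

Step 1 — Angular frequency: ω = 2π·f = 2π·45.5 = 285.9 rad/s.
Step 2 — Component impedances:
  Z1: Z = 1/(jωC) = -j/(ω·C) = 0 - j4209 Ω
  Z2: Z = jωL = j·285.9·0.00575 = 0 + j1.644 Ω
  Z3: Z = jωL = j·285.9·0.000733 = 0 + j0.2096 Ω
Step 3 — With the output port shorted to ground, the output series arm Z2 runs from the junction to ground; the shunt arm Z3 also runs from the junction to ground. They appear in parallel: Z3 || Z2 = 0 + j0.1859 Ω.
Step 4 — Series with input arm Z1: Z_in = Z1 + (Z3 || Z2) = 0 - j4209 Ω = 4209∠-90.0° Ω.

Z = 0 - j4209 Ω = 4209∠-90.0° Ω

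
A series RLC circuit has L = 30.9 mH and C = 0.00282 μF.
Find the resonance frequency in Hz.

Step 1 — Resonance condition Im(Z)=0 gives ω₀ = 1/√(LC).
Step 2 — ω₀ = 1/√(0.0309·2.82e-09) = 1.071e+05 rad/s.
Step 3 — f₀ = ω₀/(2π) = 1.705e+04 Hz.

f₀ = 1.705e+04 Hz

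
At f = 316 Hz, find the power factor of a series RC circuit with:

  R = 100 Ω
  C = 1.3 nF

Step 1 — Angular frequency: ω = 2π·f = 2π·316 = 1985 rad/s.
Step 2 — Component impedances:
  R: Z = R = 100 Ω
  C: Z = 1/(jωC) = -j/(ω·C) = 0 - j3.874e+05 Ω
Step 3 — Series combination: Z_total = R + C = 100 - j3.874e+05 Ω = 3.874e+05∠-90.0° Ω.
Step 4 — Power factor: PF = cos(φ) = Re(Z)/|Z| = 100/3.874e+05 = 0.0002581.
Step 5 — Type: Im(Z) = -3.874e+05 ⇒ leading (phase φ = -90.0°).

PF = 0.0002581 (leading, φ = -90.0°)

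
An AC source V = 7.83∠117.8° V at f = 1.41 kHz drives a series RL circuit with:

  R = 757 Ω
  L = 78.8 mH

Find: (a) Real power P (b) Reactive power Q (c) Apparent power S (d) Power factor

Step 1 — Angular frequency: ω = 2π·f = 2π·1410 = 8859 rad/s.
Step 2 — Component impedances:
  R: Z = R = 757 Ω
  L: Z = jωL = j·8859·0.0788 = 0 + j698.1 Ω
Step 3 — Series combination: Z_total = R + L = 757 + j698.1 Ω = 1030∠42.7° Ω.
Step 4 — Source phasor: V = 7.83∠117.8° V = -3.652 + j6.926 V.
Step 5 — Current: I = V / Z = 0.001953 + j0.007349 A = 0.007604∠75.1° A.
Step 6 — Complex power: S = V·I* = 0.04377 + j0.04036 VA.
Step 7 — Real power: P = Re(S) = 0.04377 W.
Step 8 — Reactive power: Q = Im(S) = 0.04036 VAR.
Step 9 — Apparent power: |S| = 0.05954 VA.
Step 10 — Power factor: PF = P/|S| = 0.7351 (lagging).

(a) P = 0.04377 W  (b) Q = 0.04036 VAR  (c) S = 0.05954 VA  (d) PF = 0.7351 (lagging)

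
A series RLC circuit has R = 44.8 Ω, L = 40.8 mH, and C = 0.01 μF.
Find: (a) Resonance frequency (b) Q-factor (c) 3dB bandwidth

Step 1 — Resonance: ω₀ = 1/√(LC) = 1/√(0.0408·1e-08) = 4.951e+04 rad/s.
Step 2 — f₀ = ω₀/(2π) = 7879 Hz.
Step 3 — Series Q: Q = ω₀L/R = 4.951e+04·0.0408/44.8 = 45.09.
Step 4 — Bandwidth: Δω = ω₀/Q = 1098 rad/s; BW = Δω/(2π) = 174.8 Hz.

(a) f₀ = 7879 Hz  (b) Q = 45.09  (c) BW = 174.8 Hz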